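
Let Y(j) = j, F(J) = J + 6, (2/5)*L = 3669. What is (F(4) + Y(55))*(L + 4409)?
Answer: 1765595/2 ≈ 8.8280e+5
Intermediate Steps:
L = 18345/2 (L = (5/2)*3669 = 18345/2 ≈ 9172.5)
F(J) = 6 + J
(F(4) + Y(55))*(L + 4409) = ((6 + 4) + 55)*(18345/2 + 4409) = (10 + 55)*(27163/2) = 65*(27163/2) = 1765595/2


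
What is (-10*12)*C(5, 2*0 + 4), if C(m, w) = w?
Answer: -480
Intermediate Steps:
(-10*12)*C(5, 2*0 + 4) = (-10*12)*(2*0 + 4) = -120*(0 + 4) = -120*4 = -480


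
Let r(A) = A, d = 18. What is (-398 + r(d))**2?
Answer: 144400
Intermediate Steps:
(-398 + r(d))**2 = (-398 + 18)**2 = (-380)**2 = 144400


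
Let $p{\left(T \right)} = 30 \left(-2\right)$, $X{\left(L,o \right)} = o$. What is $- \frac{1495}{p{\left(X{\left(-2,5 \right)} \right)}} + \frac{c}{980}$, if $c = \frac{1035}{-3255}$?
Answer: $\frac{3974032}{159495} \approx 24.916$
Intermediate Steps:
$c = - \frac{69}{217}$ ($c = 1035 \left(- \frac{1}{3255}\right) = - \frac{69}{217} \approx -0.31797$)
$p{\left(T \right)} = -60$
$- \frac{1495}{p{\left(X{\left(-2,5 \right)} \right)}} + \frac{c}{980} = - \frac{1495}{-60} - \frac{69}{217 \cdot 980} = \left(-1495\right) \left(- \frac{1}{60}\right) - \frac{69}{212660} = \frac{299}{12} - \frac{69}{212660} = \frac{3974032}{159495}$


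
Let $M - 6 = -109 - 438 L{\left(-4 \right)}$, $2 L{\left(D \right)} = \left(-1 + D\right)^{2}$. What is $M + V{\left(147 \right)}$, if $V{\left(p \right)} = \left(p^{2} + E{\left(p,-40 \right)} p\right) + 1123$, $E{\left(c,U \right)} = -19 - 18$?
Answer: $11715$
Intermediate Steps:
$L{\left(D \right)} = \frac{\left(-1 + D\right)^{2}}{2}$
$E{\left(c,U \right)} = -37$
$V{\left(p \right)} = 1123 + p^{2} - 37 p$ ($V{\left(p \right)} = \left(p^{2} - 37 p\right) + 1123 = 1123 + p^{2} - 37 p$)
$M = -5578$ ($M = 6 - \left(109 + 438 \frac{\left(-1 - 4\right)^{2}}{2}\right) = 6 - \left(109 + 438 \frac{\left(-5\right)^{2}}{2}\right) = 6 - \left(109 + 438 \cdot \frac{1}{2} \cdot 25\right) = 6 - 5584 = -5578$)
$M + V{\left(147 \right)} = -5578 + \left(1123 + 147^{2} - 5439\right) = -5578 + \left(1123 + 21609 - 5439\right) = -5578 + 17293 = 11715$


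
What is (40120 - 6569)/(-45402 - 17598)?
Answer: -4793/9000 ≈ -0.53256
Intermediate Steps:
(40120 - 6569)/(-45402 - 17598) = 33551/(-63000) = 33551*(-1/63000) = -4793/9000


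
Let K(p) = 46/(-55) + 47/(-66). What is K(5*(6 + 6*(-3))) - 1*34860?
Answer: -11504311/330 ≈ -34862.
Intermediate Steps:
K(p) = -511/330 (K(p) = 46*(-1/55) + 47*(-1/66) = -46/55 - 47/66 = -511/330)
K(5*(6 + 6*(-3))) - 1*34860 = -511/330 - 1*34860 = -511/330 - 34860 = -11504311/330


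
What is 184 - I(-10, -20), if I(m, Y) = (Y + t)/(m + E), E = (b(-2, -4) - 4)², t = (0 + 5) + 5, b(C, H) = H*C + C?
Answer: 547/3 ≈ 182.33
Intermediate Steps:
b(C, H) = C + C*H (b(C, H) = C*H + C = C + C*H)
t = 10 (t = 5 + 5 = 10)
E = 4 (E = (-2*(1 - 4) - 4)² = (-2*(-3) - 4)² = (6 - 4)² = 2² = 4)
I(m, Y) = (10 + Y)/(4 + m) (I(m, Y) = (Y + 10)/(m + 4) = (10 + Y)/(4 + m))
184 - I(-10, -20) = 184 - (10 - 20)/(4 - 10) = 184 - (-10)/(-6) = 184 - (-1)*(-10)/6 = 184 - 1*5/3 = 184 - 5/3 = 547/3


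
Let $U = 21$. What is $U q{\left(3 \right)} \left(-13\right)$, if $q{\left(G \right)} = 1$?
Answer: $-273$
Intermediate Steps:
$U q{\left(3 \right)} \left(-13\right) = 21 \cdot 1 \left(-13\right) = 21 \left(-13\right) = -273$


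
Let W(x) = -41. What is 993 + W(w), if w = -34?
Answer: 952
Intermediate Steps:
993 + W(w) = 993 - 41 = 952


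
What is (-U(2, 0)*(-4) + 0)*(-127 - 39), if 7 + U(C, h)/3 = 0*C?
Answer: 13944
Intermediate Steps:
U(C, h) = -21 (U(C, h) = -21 + 3*(0*C) = -21 + 3*0 = -21 + 0 = -21)
(-U(2, 0)*(-4) + 0)*(-127 - 39) = (-1*(-21)*(-4) + 0)*(-127 - 39) = (21*(-4) + 0)*(-166) = (-84 + 0)*(-166) = -84*(-166) = 13944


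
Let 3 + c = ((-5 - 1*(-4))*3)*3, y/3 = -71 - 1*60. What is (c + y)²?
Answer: 164025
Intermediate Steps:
y = -393 (y = 3*(-71 - 1*60) = 3*(-71 - 60) = 3*(-131) = -393)
c = -12 (c = -3 + ((-5 - 1*(-4))*3)*3 = -3 + ((-5 + 4)*3)*3 = -3 - 1*3*3 = -3 - 3*3 = -3 - 9 = -12)
(c + y)² = (-12 - 393)² = (-405)² = 164025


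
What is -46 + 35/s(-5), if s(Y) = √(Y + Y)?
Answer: -46 - 7*I*√10/2 ≈ -46.0 - 11.068*I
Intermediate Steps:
s(Y) = √2*√Y (s(Y) = √(2*Y) = √2*√Y)
-46 + 35/s(-5) = -46 + 35/(√2*√(-5)) = -46 + 35/(√2*(I*√5)) = -46 + 35/(I*√10) = -46 - I*√10/10*35 = -46 - 7*I*√10/2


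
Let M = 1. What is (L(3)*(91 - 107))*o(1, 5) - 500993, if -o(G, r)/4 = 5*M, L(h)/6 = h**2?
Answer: -483713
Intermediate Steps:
L(h) = 6*h**2
o(G, r) = -20
(L(3)*(91 - 107))*o(1, 5) - 500993 = ((6*3**2)*(91 - 107))*(-20) - 500993 = ((6*9)*(-16))*(-20) - 500993 = (54*(-16))*(-20) - 500993 = -864*(-20) - 500993 = 17280 - 500993 = -483713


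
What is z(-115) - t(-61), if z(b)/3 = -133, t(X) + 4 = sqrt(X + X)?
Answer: -395 - I*sqrt(122) ≈ -395.0 - 11.045*I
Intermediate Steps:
t(X) = -4 + sqrt(2)*sqrt(X) (t(X) = -4 + sqrt(X + X) = -4 + sqrt(2*X) = -4 + sqrt(2)*sqrt(X))
z(b) = -399 (z(b) = 3*(-133) = -399)
z(-115) - t(-61) = -399 - (-4 + sqrt(2)*sqrt(-61)) = -399 - (-4 + sqrt(2)*(I*sqrt(61))) = -399 - (-4 + I*sqrt(122)) = -399 + (4 - I*sqrt(122)) = -395 - I*sqrt(122)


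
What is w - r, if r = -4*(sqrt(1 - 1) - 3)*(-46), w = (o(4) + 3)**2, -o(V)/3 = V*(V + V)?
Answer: 9201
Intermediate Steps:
o(V) = -6*V**2 (o(V) = -3*V*(V + V) = -3*V*2*V = -6*V**2)
w = 8649 (w = (-6*4**2 + 3)**2 = (-6*16 + 3)**2 = (-96 + 3)**2 = (-93)**2 = 8649)
r = -552 (r = -4*(sqrt(0) - 3)*(-46) = -4*(0 - 3)*(-46) = -4*(-3)*(-46) = 12*(-46) = -552)
w - r = 8649 - 1*(-552) = 8649 + 552 = 9201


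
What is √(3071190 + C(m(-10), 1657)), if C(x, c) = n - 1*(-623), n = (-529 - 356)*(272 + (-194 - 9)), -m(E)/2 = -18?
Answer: 2*√752687 ≈ 1735.2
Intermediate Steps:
m(E) = 36 (m(E) = -2*(-18) = 36)
n = -61065 (n = -885*(272 - 203) = -885*69 = -61065)
C(x, c) = -60442 (C(x, c) = -61065 - 1*(-623) = -61065 + 623 = -60442)
√(3071190 + C(m(-10), 1657)) = √(3071190 - 60442) = √3010748 = 2*√752687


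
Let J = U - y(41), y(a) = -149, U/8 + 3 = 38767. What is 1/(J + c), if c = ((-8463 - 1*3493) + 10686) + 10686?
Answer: 1/319677 ≈ 3.1282e-6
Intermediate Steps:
U = 310112 (U = -24 + 8*38767 = -24 + 310136 = 310112)
c = 9416 (c = ((-8463 - 3493) + 10686) + 10686 = (-11956 + 10686) + 10686 = -1270 + 10686 = 9416)
J = 310261 (J = 310112 - 1*(-149) = 310112 + 149 = 310261)
1/(J + c) = 1/(310261 + 9416) = 1/319677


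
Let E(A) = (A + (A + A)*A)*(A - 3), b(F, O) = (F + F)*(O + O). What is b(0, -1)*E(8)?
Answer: 0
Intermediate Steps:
b(F, O) = 4*F*O (b(F, O) = (2*F)*(2*O) = 4*F*O)
E(A) = (-3 + A)*(A + 2*A²) (E(A) = (A + (2*A)*A)*(-3 + A) = (A + 2*A²)*(-3 + A) = (-3 + A)*(A + 2*A²))
b(0, -1)*E(8) = (4*0*(-1))*(8*(-3 - 5*8 + 2*8²)) = 0*(8*(-3 - 40 + 2*64)) = 0*(8*(-3 - 40 + 128)) = 0*(8*85) = 0*680 = 0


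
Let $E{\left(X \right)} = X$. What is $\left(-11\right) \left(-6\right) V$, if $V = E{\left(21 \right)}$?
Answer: $1386$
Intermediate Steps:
$V = 21$
$\left(-11\right) \left(-6\right) V = \left(-11\right) \left(-6\right) 21 = 66 \cdot 21 = 1386$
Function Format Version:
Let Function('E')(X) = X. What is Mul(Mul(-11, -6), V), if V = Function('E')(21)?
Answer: 1386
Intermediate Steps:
V = 21
Mul(Mul(-11, -6), V) = Mul(Mul(-11, -6), 21) = Mul(66, 21) = 1386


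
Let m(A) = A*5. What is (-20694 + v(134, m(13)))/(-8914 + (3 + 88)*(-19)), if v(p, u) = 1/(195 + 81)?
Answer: 5711543/2937468 ≈ 1.9444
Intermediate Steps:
m(A) = 5*A
v(p, u) = 1/276
(-20694 + v(134, m(13)))/(-8914 + (3 + 88)*(-19)) = (-20694 + 1/276)/(-8914 + (3 + 88)*(-19)) = -5711543/(276*(-8914 + 91*(-19))) = -5711543/(276*(-8914 - 1729)) = -5711543/276/(-10643) = -5711543/276*(-1/10643) = 5711543/2937468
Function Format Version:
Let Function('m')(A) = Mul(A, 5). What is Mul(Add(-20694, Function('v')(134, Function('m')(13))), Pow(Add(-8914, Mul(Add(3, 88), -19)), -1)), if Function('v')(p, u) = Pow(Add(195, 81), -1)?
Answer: Rational(5711543, 2937468) ≈ 1.9444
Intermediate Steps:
Function('m')(A) = Mul(5, A)
Function('v')(p, u) = Rational(1, 276) (Function('v')(p, u) = Pow(276, -1) = Rational(1, 276))
Mul(Add(-20694, Function('v')(134, Function('m')(13))), Pow(Add(-8914, Mul(Add(3, 88), -19)), -1)) = Mul(Add(-20694, Rational(1, 276)), Pow(Add(-8914, Mul(Add(3, 88), -19)), -1)) = Mul(Rational(-5711543, 276), Pow(Add(-8914, Mul(91, -19)), -1)) = Mul(Rational(-5711543, 276), Pow(Add(-8914, -1729), -1)) = Mul(Rational(-5711543, 276), Pow(-10643, -1)) = Mul(Rational(-5711543, 276), Rational(-1, 10643)) = Rational(5711543, 2937468)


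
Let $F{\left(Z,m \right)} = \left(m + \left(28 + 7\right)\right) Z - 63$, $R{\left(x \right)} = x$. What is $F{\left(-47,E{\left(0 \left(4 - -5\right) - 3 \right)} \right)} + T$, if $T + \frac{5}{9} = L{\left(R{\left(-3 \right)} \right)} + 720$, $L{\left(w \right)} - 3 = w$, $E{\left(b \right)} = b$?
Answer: $- \frac{7628}{9} \approx -847.56$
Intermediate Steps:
$L{\left(w \right)} = 3 + w$
$F{\left(Z,m \right)} = -63 + Z \left(35 + m\right)$ ($F{\left(Z,m \right)} = \left(m + 35\right) Z - 63 = \left(35 + m\right) Z - 63 = Z \left(35 + m\right) - 63 = -63 + Z \left(35 + m\right)$)
$T = \frac{6475}{9}$ ($T = - \frac{5}{9} + \left(\left(3 - 3\right) + 720\right) = - \frac{5}{9} + \left(0 + 720\right) = - \frac{5}{9} + 720 = \frac{6475}{9} \approx 719.44$)
$F{\left(-47,E{\left(0 \left(4 - -5\right) - 3 \right)} \right)} + T = \left(-63 + 35 \left(-47\right) - 47 \left(0 \left(4 - -5\right) - 3\right)\right) + \frac{6475}{9} = \left(-63 - 1645 - 47 \left(0 \left(4 + 5\right) - 3\right)\right) + \frac{6475}{9} = \left(-63 - 1645 - 47 \left(0 \cdot 9 - 3\right)\right) + \frac{6475}{9} = \left(-63 - 1645 - 47 \left(0 - 3\right)\right) + \frac{6475}{9} = \left(-63 - 1645 - -141\right) + \frac{6475}{9} = \left(-63 - 1645 + 141\right) + \frac{6475}{9} = -1567 + \frac{6475}{9} = - \frac{7628}{9}$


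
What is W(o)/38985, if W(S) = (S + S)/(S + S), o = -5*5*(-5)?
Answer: 1/38985 ≈ 2.5651e-5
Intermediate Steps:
o = 125 (o = -25*(-5) = 125)
W(S) = 1 (W(S) = (2*S)/((2*S)) = (2*S)*(1/(2*S)) = 1)
W(o)/38985 = 1/38985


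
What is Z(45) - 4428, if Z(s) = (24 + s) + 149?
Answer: -4210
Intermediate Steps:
Z(s) = 173 + s
Z(45) - 4428 = (173 + 45) - 4428 = 218 - 4428 = -4210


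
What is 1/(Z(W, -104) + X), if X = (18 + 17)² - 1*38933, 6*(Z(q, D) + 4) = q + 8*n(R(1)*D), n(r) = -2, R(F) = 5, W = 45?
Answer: -6/226243 ≈ -2.6520e-5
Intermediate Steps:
Z(q, D) = -20/3 + q/6 (Z(q, D) = -4 + (q + 8*(-2))/6 = -4 + (q - 16)/6 = -4 + (-16 + q)/6 = -4 + (-8/3 + q/6) = -20/3 + q/6)
X = -37708 (X = 35² - 38933 = 1225 - 38933 = -37708)
1/(Z(W, -104) + X) = 1/((-20/3 + (⅙)*45) - 37708) = 1/((-20/3 + 15/2) - 37708) = 1/(⅚ - 37708) = 1/(-226243/6) = -6/226243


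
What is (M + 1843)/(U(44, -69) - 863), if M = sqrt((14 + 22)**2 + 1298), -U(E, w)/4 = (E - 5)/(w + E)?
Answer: -46075/21419 - 25*sqrt(2594)/21419 ≈ -2.2106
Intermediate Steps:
U(E, w) = -4*(-5 + E)/(E + w) (U(E, w) = -4*(E - 5)/(w + E) = -4*(-5 + E)/(E + w))
M = sqrt(2594) (M = sqrt(36**2 + 1298) = sqrt(1296 + 1298) = sqrt(2594) ≈ 50.931)
(M + 1843)/(U(44, -69) - 863) = (sqrt(2594) + 1843)/(4*(5 - 1*44)/(44 - 69) - 863) = (1843 + sqrt(2594))/(4*(5 - 44)/(-25) - 863) = (1843 + sqrt(2594))/(4*(-1/25)*(-39) - 863) = (1843 + sqrt(2594))/(156/25 - 863) = (1843 + sqrt(2594))/(-21419/25) = (1843 + sqrt(2594))*(-25/21419) = -46075/21419 - 25*sqrt(2594)/21419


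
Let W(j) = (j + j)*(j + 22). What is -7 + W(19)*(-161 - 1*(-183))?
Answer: 34269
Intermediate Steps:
W(j) = 2*j*(22 + j) (W(j) = (2*j)*(22 + j) = 2*j*(22 + j))
-7 + W(19)*(-161 - 1*(-183)) = -7 + (2*19*(22 + 19))*(-161 - 1*(-183)) = -7 + (2*19*41)*(-161 + 183) = -7 + 1558*22 = -7 + 34276 = 34269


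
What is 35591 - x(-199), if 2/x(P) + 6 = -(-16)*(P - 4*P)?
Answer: 169875842/4773 ≈ 35591.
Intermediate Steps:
x(P) = 2/(-6 - 48*P) (x(P) = 2/(-6 - (-16)*(P - 4*P)) = 2/(-6 - (-16)*(-3*P)) = 2/(-6 - 48*P))
35591 - x(-199) = 35591 - (-1)/(3 + 24*(-199)) = 35591 - (-1)/(3 - 4776) = 35591 - (-1)/(-4773) = 35591 - (-1)*(-1)/4773 = 35591 - 1*1/4773 = 35591 - 1/4773 = 169875842/4773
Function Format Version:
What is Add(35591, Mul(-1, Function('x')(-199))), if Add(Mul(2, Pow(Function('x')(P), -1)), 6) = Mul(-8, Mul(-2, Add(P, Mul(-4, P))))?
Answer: Rational(169875842, 4773) ≈ 35591.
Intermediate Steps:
Function('x')(P) = Mul(2, Pow(Add(-6, Mul(-48, P)), -1)) (Function('x')(P) = Mul(2, Pow(Add(-6, Mul(-8, Mul(-2, Add(P, Mul(-4, P))))), -1)) = Mul(2, Pow(Add(-6, Mul(-8, Mul(-2, Mul(-3, P)))), -1)) = Mul(2, Pow(Add(-6, Mul(-8, Mul(6, P))), -1)) = Mul(2, Pow(Add(-6, Mul(-48, P)), -1)))
Add(35591, Mul(-1, Function('x')(-199))) = Add(35591, Mul(-1, Mul(-1, Pow(Add(3, Mul(24, -199)), -1)))) = Add(35591, Mul(-1, Mul(-1, Pow(Add(3, -4776), -1)))) = Add(35591, Mul(-1, Mul(-1, Pow(-4773, -1)))) = Add(35591, Mul(-1, Mul(-1, Rational(-1, 4773)))) = Add(35591, Mul(-1, Rational(1, 4773))) = Add(35591, Rational(-1, 4773)) = Rational(169875842, 4773)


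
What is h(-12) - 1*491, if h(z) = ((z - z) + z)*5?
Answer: -551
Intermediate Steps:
h(z) = 5*z (h(z) = (0 + z)*5 = z*5 = 5*z)
h(-12) - 1*491 = 5*(-12) - 1*491 = -60 - 491 = -551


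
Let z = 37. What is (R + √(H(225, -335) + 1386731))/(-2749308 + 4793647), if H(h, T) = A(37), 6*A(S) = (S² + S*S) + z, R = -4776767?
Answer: -4776767/2044339 + √5548774/4088678 ≈ -2.3360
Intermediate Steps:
A(S) = 37/6 + S²/3 (A(S) = ((S² + S*S) + 37)/6 = ((S² + S²) + 37)/6 = (2*S² + 37)/6 = (37 + 2*S²)/6 = 37/6 + S²/3)
H(h, T) = 925/2 (H(h, T) = 37/6 + (⅓)*37² = 37/6 + (⅓)*1369 = 37/6 + 1369/3 = 925/2)
(R + √(H(225, -335) + 1386731))/(-2749308 + 4793647) = (-4776767 + √(925/2 + 1386731))/(-2749308 + 4793647) = (-4776767 + √(2774387/2))/2044339 = (-4776767 + √5548774/2)*(1/2044339) = -4776767/2044339 + √5548774/4088678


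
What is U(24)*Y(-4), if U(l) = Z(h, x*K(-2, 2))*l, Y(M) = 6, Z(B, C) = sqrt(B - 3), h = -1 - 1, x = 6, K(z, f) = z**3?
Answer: 144*I*sqrt(5) ≈ 321.99*I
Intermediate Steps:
h = -2
Z(B, C) = sqrt(-3 + B)
U(l) = I*l*sqrt(5) (U(l) = sqrt(-3 - 2)*l = sqrt(-5)*l = (I*sqrt(5))*l = I*l*sqrt(5))
U(24)*Y(-4) = (I*24*sqrt(5))*6 = (24*I*sqrt(5))*6 = 144*I*sqrt(5)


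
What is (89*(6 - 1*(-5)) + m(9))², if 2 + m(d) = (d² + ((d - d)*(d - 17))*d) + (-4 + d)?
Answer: 1129969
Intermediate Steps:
m(d) = -6 + d + d² (m(d) = -2 + ((d² + ((d - d)*(d - 17))*d) + (-4 + d)) = -2 + ((d² + (0*(-17 + d))*d) + (-4 + d)) = -2 + ((d² + 0*d) + (-4 + d)) = -2 + ((d² + 0) + (-4 + d)) = -2 + (d² + (-4 + d)) = -2 + (-4 + d + d²) = -6 + d + d²)
(89*(6 - 1*(-5)) + m(9))² = (89*(6 - 1*(-5)) + (-6 + 9 + 9²))² = (89*(6 + 5) + (-6 + 9 + 81))² = (89*11 + 84)² = (979 + 84)² = 1063² = 1129969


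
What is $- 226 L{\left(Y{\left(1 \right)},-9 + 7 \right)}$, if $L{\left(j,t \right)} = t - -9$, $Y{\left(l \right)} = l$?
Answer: $-1582$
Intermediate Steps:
$L{\left(j,t \right)} = 9 + t$ ($L{\left(j,t \right)} = t + 9 = 9 + t$)
$- 226 L{\left(Y{\left(1 \right)},-9 + 7 \right)} = - 226 \left(9 + \left(-9 + 7\right)\right) = - 226 \left(9 - 2\right) = \left(-226\right) 7 = -1582$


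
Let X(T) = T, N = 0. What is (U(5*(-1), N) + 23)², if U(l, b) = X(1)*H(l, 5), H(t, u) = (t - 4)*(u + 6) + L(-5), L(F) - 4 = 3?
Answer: 4761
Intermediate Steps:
L(F) = 7 (L(F) = 4 + 3 = 7)
H(t, u) = 7 + (-4 + t)*(6 + u) (H(t, u) = (t - 4)*(u + 6) + 7 = (-4 + t)*(6 + u) + 7 = 7 + (-4 + t)*(6 + u))
U(l, b) = -37 + 11*l (U(l, b) = 1*(-17 - 4*5 + 6*l + l*5) = 1*(-17 - 20 + 6*l + 5*l) = 1*(-37 + 11*l) = -37 + 11*l)
(U(5*(-1), N) + 23)² = ((-37 + 11*(5*(-1))) + 23)² = ((-37 + 11*(-5)) + 23)² = ((-37 - 55) + 23)² = (-92 + 23)² = (-69)² = 4761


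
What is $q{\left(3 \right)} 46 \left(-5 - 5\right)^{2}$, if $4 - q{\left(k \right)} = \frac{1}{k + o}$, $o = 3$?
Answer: $\frac{52900}{3} \approx 17633.0$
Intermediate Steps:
$q{\left(k \right)} = 4 - \frac{1}{3 + k}$ ($q{\left(k \right)} = 4 - \frac{1}{k + 3} = 4 - \frac{1}{3 + k}$)
$q{\left(3 \right)} 46 \left(-5 - 5\right)^{2} = \frac{11 + 4 \cdot 3}{3 + 3} \cdot 46 \left(-5 - 5\right)^{2} = \frac{11 + 12}{6} \cdot 46 \left(-10\right)^{2} = \frac{1}{6} \cdot 23 \cdot 46 \cdot 100 = \frac{23}{6} \cdot 46 \cdot 100 = \frac{529}{3} \cdot 100 = \frac{52900}{3}$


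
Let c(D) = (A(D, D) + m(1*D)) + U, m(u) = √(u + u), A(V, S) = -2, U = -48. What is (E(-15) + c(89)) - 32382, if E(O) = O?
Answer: -32447 + √178 ≈ -32434.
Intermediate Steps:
m(u) = √2*√u (m(u) = √(2*u) = √2*√u)
c(D) = -50 + √2*√D (c(D) = (-2 + √2*√(1*D)) - 48 = (-2 + √2*√D) - 48 = -50 + √2*√D)
(E(-15) + c(89)) - 32382 = (-15 + (-50 + √2*√89)) - 32382 = (-15 + (-50 + √178)) - 32382 = (-65 + √178) - 32382 = -32447 + √178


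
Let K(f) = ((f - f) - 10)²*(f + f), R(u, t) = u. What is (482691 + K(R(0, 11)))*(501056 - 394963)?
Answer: 51210136263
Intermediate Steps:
K(f) = 200*f (K(f) = (0 - 10)²*(2*f) = (-10)²*(2*f) = 100*(2*f) = 200*f)
(482691 + K(R(0, 11)))*(501056 - 394963) = (482691 + 200*0)*(501056 - 394963) = (482691 + 0)*106093 = 482691*106093 = 51210136263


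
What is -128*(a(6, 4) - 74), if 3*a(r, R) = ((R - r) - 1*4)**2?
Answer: 7936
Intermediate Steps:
a(r, R) = (-4 + R - r)**2/3 (a(r, R) = ((R - r) - 1*4)**2/3 = ((R - r) - 4)**2/3 = (-4 + R - r)**2/3)
-128*(a(6, 4) - 74) = -128*((4 + 6 - 1*4)**2/3 - 74) = -128*((4 + 6 - 4)**2/3 - 74) = -128*((1/3)*6**2 - 74) = -128*((1/3)*36 - 74) = -128*(12 - 74) = -128*(-62) = 7936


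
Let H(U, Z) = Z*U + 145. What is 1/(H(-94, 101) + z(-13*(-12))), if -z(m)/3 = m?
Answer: -1/9817 ≈ -0.00010186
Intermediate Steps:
H(U, Z) = 145 + U*Z (H(U, Z) = U*Z + 145 = 145 + U*Z)
z(m) = -3*m
1/(H(-94, 101) + z(-13*(-12))) = 1/((145 - 94*101) - (-39)*(-12)) = 1/((145 - 9494) - 3*156) = 1/(-9349 - 468) = 1/(-9817) = -1/9817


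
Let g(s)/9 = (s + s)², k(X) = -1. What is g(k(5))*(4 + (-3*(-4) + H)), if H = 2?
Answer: 648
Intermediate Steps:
g(s) = 36*s² (g(s) = 9*(s + s)² = 9*(2*s)² = 9*(4*s²) = 36*s²)
g(k(5))*(4 + (-3*(-4) + H)) = (36*(-1)²)*(4 + (-3*(-4) + 2)) = (36*1)*(4 + (12 + 2)) = 36*(4 + 14) = 36*18 = 648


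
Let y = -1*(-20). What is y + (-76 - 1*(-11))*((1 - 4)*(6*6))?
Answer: 7040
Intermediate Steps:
y = 20
y + (-76 - 1*(-11))*((1 - 4)*(6*6)) = 20 + (-76 - 1*(-11))*((1 - 4)*(6*6)) = 20 + (-76 + 11)*(-3*36) = 20 - 65*(-108) = 20 + 7020 = 7040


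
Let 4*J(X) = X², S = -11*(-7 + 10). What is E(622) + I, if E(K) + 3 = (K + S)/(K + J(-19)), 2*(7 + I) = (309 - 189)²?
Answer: 20486666/2849 ≈ 7190.8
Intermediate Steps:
S = -33 (S = -11*3 = -33)
J(X) = X²/4
I = 7193 (I = -7 + (309 - 189)²/2 = -7 + (½)*120² = -7 + (½)*14400 = -7 + 7200 = 7193)
E(K) = -3 + (-33 + K)/(361/4 + K) (E(K) = -3 + (K - 33)/(K + (¼)*(-19)²) = -3 + (-33 + K)/(K + (¼)*361) = -3 + (-33 + K)/(K + 361/4) = -3 + (-33 + K)/(361/4 + K))
E(622) + I = (-1215 - 8*622)/(361 + 4*622) + 7193 = (-1215 - 4976)/(361 + 2488) + 7193 = -6191/2849 + 7193 = 20486666/2849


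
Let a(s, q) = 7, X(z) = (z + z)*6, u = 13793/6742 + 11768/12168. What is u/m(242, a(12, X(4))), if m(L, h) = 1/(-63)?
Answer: -216276445/1139398 ≈ -189.82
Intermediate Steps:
u = 30896635/10254582 (u = 13793*(1/6742) + 11768*(1/12168) = 13793/6742 + 1471/1521 = 30896635/10254582 ≈ 3.0130)
X(z) = 12*z (X(z) = (2*z)*6 = 12*z)
m(L, h) = -1/63
u/m(242, a(12, X(4))) = 30896635/(10254582*(-1/63)) = (30896635/10254582)*(-63) = -216276445/1139398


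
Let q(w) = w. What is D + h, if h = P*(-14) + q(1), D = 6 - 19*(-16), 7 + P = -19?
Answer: 675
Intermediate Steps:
P = -26 (P = -7 - 19 = -26)
D = 310 (D = 6 + 304 = 310)
h = 365 (h = -26*(-14) + 1 = 364 + 1 = 365)
D + h = 310 + 365 = 675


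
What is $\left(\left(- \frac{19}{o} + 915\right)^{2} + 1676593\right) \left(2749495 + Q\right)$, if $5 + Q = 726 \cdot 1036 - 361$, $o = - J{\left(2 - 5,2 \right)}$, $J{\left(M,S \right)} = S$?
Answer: $\frac{35450913843845}{4} \approx 8.8627 \cdot 10^{12}$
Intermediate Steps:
$o = -2$ ($o = \left(-1\right) 2 = -2$)
$Q = 751770$ ($Q = -5 + \left(726 \cdot 1036 - 361\right) = -5 + \left(752136 - 361\right) = -5 + 751775 = 751770$)
$\left(\left(- \frac{19}{o} + 915\right)^{2} + 1676593\right) \left(2749495 + Q\right) = \left(\left(- \frac{19}{-2} + 915\right)^{2} + 1676593\right) \left(2749495 + 751770\right) = \left(\left(\left(-19\right) \left(- \frac{1}{2}\right) + 915\right)^{2} + 1676593\right) 3501265 = \left(\left(\frac{19}{2} + 915\right)^{2} + 1676593\right) 3501265 = \left(\left(\frac{1849}{2}\right)^{2} + 1676593\right) 3501265 = \left(\frac{3418801}{4} + 1676593\right) 3501265 = \frac{10125173}{4} \cdot 3501265 = \frac{35450913843845}{4}$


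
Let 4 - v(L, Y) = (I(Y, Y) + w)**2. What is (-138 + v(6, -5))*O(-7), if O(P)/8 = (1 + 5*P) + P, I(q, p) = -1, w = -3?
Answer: 49200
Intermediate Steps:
O(P) = 8 + 48*P (O(P) = 8*((1 + 5*P) + P) = 8*(1 + 6*P) = 8 + 48*P)
v(L, Y) = -12 (v(L, Y) = 4 - (-1 - 3)**2 = 4 - 1*(-4)**2 = 4 - 1*16 = 4 - 16 = -12)
(-138 + v(6, -5))*O(-7) = (-138 - 12)*(8 + 48*(-7)) = -150*(8 - 336) = -150*(-328) = 49200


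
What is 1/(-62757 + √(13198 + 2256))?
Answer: -62757/3938425595 - √15454/3938425595 ≈ -1.5966e-5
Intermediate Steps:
1/(-62757 + √(13198 + 2256)) = 1/(-62757 + √15454)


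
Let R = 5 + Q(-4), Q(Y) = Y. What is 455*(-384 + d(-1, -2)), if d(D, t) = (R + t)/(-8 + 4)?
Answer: -698425/4 ≈ -1.7461e+5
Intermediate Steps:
R = 1 (R = 5 - 4 = 1)
d(D, t) = -¼ - t/4 (d(D, t) = (1 + t)/(-8 + 4) = (1 + t)/(-4) = (1 + t)*(-¼) = -¼ - t/4)
455*(-384 + d(-1, -2)) = 455*(-384 + (-¼ - ¼*(-2))) = 455*(-384 + (-¼ + ½)) = 455*(-384 + ¼) = 455*(-1535/4) = -698425/4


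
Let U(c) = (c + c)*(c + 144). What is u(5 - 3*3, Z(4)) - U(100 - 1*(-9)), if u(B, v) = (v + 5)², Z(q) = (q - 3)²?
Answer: -55118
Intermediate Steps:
Z(q) = (-3 + q)²
U(c) = 2*c*(144 + c) (U(c) = (2*c)*(144 + c) = 2*c*(144 + c))
u(B, v) = (5 + v)²
u(5 - 3*3, Z(4)) - U(100 - 1*(-9)) = (5 + (-3 + 4)²)² - 2*(100 - 1*(-9))*(144 + (100 - 1*(-9))) = (5 + 1²)² - 2*(100 + 9)*(144 + (100 + 9)) = (5 + 1)² - 2*109*(144 + 109) = 6² - 2*109*253 = 36 - 1*55154 = 36 - 55154 = -55118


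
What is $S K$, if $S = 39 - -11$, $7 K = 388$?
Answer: $\frac{19400}{7} \approx 2771.4$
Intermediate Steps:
$K = \frac{388}{7}$ ($K = \frac{1}{7} \cdot 388 = \frac{388}{7} \approx 55.429$)
$S = 50$ ($S = 39 + 11 = 50$)
$S K = 50 \cdot \frac{388}{7} = \frac{19400}{7}$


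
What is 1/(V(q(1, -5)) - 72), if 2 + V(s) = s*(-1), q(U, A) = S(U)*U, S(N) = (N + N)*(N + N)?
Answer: -1/78 ≈ -0.012821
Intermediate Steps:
S(N) = 4*N² (S(N) = (2*N)*(2*N) = 4*N²)
q(U, A) = 4*U³ (q(U, A) = (4*U²)*U = 4*U³)
V(s) = -2 - s (V(s) = -2 + s*(-1) = -2 - s)
1/(V(q(1, -5)) - 72) = 1/((-2 - 4*1³) - 72) = 1/((-2 - 4) - 72) = 1/(-6 - 72) = 1/(-78) = -1/78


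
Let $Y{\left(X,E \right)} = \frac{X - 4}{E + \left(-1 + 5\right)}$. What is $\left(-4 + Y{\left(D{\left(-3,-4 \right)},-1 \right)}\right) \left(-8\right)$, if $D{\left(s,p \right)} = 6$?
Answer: $\frac{80}{3} \approx 26.667$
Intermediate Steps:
$Y{\left(X,E \right)} = \frac{-4 + X}{4 + E}$ ($Y{\left(X,E \right)} = \frac{-4 + X}{E + 4} = \frac{-4 + X}{4 + E}$)
$\left(-4 + Y{\left(D{\left(-3,-4 \right)},-1 \right)}\right) \left(-8\right) = \left(-4 + \frac{-4 + 6}{4 - 1}\right) \left(-8\right) = \left(-4 + \frac{1}{3} \cdot 2\right) \left(-8\right) = \left(-4 + \frac{2}{3}\right) \left(-8\right) = \left(- \frac{10}{3}\right) \left(-8\right) = \frac{80}{3}$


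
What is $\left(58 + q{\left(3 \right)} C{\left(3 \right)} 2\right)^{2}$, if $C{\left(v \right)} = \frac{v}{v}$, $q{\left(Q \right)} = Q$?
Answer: $4096$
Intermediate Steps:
$C{\left(v \right)} = 1$
$\left(58 + q{\left(3 \right)} C{\left(3 \right)} 2\right)^{2} = \left(58 + 3 \cdot 1 \cdot 2\right)^{2} = \left(58 + 3 \cdot 2\right)^{2} = \left(58 + 6\right)^{2} = 64^{2} = 4096$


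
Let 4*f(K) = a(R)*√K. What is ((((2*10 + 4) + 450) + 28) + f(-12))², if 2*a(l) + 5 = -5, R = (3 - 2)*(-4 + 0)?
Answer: 1007941/4 - 2510*I*√3 ≈ 2.5199e+5 - 4347.4*I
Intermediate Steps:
R = -4 (R = 1*(-4) = -4)
a(l) = -5 (a(l) = -5/2 + (½)*(-5) = -5/2 - 5/2 = -5)
f(K) = -5*√K/4 (f(K) = (-5*√K)/4 = -5*√K/4)
((((2*10 + 4) + 450) + 28) + f(-12))² = ((((2*10 + 4) + 450) + 28) - 5*I*√3/2)² = ((((20 + 4) + 450) + 28) - 5*I*√3/2)² = (((24 + 450) + 28) - 5*I*√3/2)² = ((474 + 28) - 5*I*√3/2)² = (502 - 5*I*√3/2)²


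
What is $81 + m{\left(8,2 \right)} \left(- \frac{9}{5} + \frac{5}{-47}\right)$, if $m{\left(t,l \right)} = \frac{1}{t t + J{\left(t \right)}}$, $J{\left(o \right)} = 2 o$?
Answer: $\frac{95147}{1175} \approx 80.976$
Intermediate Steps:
$m{\left(t,l \right)} = \frac{1}{t^{2} + 2 t}$ ($m{\left(t,l \right)} = \frac{1}{t t + 2 t} = \frac{1}{t^{2} + 2 t}$)
$81 + m{\left(8,2 \right)} \left(- \frac{9}{5} + \frac{5}{-47}\right) = 81 + \frac{1}{8 \left(2 + 8\right)} \left(- \frac{9}{5} + \frac{5}{-47}\right) = 81 + \frac{1}{8 \cdot 10} \left(\left(-9\right) \frac{1}{5} + 5 \left(- \frac{1}{47}\right)\right) = 81 + \frac{1}{8} \cdot \frac{1}{10} \left(- \frac{9}{5} - \frac{5}{47}\right) = 81 + \frac{1}{80} \left(- \frac{448}{235}\right) = 81 - \frac{28}{1175} = \frac{95147}{1175}$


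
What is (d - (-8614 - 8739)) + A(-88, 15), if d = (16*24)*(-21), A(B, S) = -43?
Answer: 9246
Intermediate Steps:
d = -8064 (d = 384*(-21) = -8064)
(d - (-8614 - 8739)) + A(-88, 15) = (-8064 - (-8614 - 8739)) - 43 = (-8064 - 1*(-17353)) - 43 = (-8064 + 17353) - 43 = 9289 - 43 = 9246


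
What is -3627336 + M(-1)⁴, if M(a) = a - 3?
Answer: -3627080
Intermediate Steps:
M(a) = -3 + a
-3627336 + M(-1)⁴ = -3627336 + (-3 - 1)⁴ = -3627336 + (-4)⁴ = -3627336 + 256 = -3627080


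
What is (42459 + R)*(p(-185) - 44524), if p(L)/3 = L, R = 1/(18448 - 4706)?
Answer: -26302315309741/13742 ≈ -1.9140e+9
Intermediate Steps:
R = 1/13742 ≈ 7.2770e-5
p(L) = 3*L
(42459 + R)*(p(-185) - 44524) = (42459 + 1/13742)*(3*(-185) - 44524) = 583471579*(-555 - 44524)/13742 = (583471579/13742)*(-45079) = -26302315309741/13742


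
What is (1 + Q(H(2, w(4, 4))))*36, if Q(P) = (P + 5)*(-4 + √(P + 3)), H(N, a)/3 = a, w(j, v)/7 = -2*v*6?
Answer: 144468 - 36108*I*√1005 ≈ 1.4447e+5 - 1.1447e+6*I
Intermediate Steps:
w(j, v) = -84*v (w(j, v) = 7*(-2*v*6) = 7*(-12*v) = -84*v)
H(N, a) = 3*a
Q(P) = (-4 + √(3 + P))*(5 + P) (Q(P) = (5 + P)*(-4 + √(3 + P)) = (-4 + √(3 + P))*(5 + P))
(1 + Q(H(2, w(4, 4))))*36 = (1 + (-20 - 12*(-84*4) + 5*√(3 + 3*(-84*4)) + (3*(-84*4))*√(3 + 3*(-84*4))))*36 = (1 + (-20 - 12*(-336) + 5*√(3 + 3*(-336)) + (3*(-336))*√(3 + 3*(-336))))*36 = (1 + (-20 - 4*(-1008) + 5*√(3 - 1008) - 1008*√(3 - 1008)))*36 = (1 + (-20 + 4032 + 5*√(-1005) - 1008*I*√1005))*36 = (1 + (-20 + 4032 + 5*(I*√1005) - 1008*I*√1005))*36 = (1 + (-20 + 4032 + 5*I*√1005 - 1008*I*√1005))*36 = (1 + (4012 - 1003*I*√1005))*36 = (4013 - 1003*I*√1005)*36 = 144468 - 36108*I*√1005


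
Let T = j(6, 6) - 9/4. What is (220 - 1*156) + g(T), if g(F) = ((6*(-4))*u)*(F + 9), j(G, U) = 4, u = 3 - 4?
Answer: 322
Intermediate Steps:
u = -1
T = 7/4 (T = 4 - 9/4 = 7/4 ≈ 1.7500)
g(F) = 216 + 24*F (g(F) = ((6*(-4))*(-1))*(F + 9) = (-24*(-1))*(9 + F) = 24*(9 + F) = 216 + 24*F)
(220 - 1*156) + g(T) = (220 - 1*156) + (216 + 24*(7/4)) = (220 - 156) + (216 + 42) = 64 + 258 = 322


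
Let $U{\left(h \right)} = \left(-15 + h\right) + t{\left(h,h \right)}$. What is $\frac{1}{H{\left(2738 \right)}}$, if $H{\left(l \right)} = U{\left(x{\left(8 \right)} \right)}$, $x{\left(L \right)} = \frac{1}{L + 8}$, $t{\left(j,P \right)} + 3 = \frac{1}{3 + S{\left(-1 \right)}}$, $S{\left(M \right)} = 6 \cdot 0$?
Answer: $- \frac{48}{845} \approx -0.056805$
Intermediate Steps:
$S{\left(M \right)} = 0$
$t{\left(j,P \right)} = - \frac{8}{3}$ ($t{\left(j,P \right)} = -3 + \frac{1}{3 + 0} = -3 + \frac{1}{3} = - \frac{8}{3}$)
$x{\left(L \right)} = \frac{1}{8 + L}$
$U{\left(h \right)} = - \frac{53}{3} + h$ ($U{\left(h \right)} = \left(-15 + h\right) - \frac{8}{3} = - \frac{53}{3} + h$)
$H{\left(l \right)} = - \frac{845}{48}$ ($H{\left(l \right)} = - \frac{53}{3} + \frac{1}{8 + 8} = - \frac{53}{3} + \frac{1}{16} = - \frac{845}{48}$)
$\frac{1}{H{\left(2738 \right)}} = \frac{1}{- \frac{845}{48}} = - \frac{48}{845}$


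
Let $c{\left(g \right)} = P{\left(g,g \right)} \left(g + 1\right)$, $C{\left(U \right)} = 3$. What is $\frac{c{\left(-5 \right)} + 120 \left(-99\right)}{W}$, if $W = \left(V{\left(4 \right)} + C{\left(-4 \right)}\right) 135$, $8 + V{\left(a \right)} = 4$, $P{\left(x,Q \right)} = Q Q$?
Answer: $\frac{2396}{27} \approx 88.741$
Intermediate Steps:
$P{\left(x,Q \right)} = Q^{2}$
$V{\left(a \right)} = -4$ ($V{\left(a \right)} = -8 + 4 = -4$)
$c{\left(g \right)} = g^{2} \left(1 + g\right)$ ($c{\left(g \right)} = g^{2} \left(g + 1\right) = g^{2} \left(1 + g\right)$)
$W = -135$ ($W = \left(-4 + 3\right) 135 = \left(-1\right) 135 = -135$)
$\frac{c{\left(-5 \right)} + 120 \left(-99\right)}{W} = \frac{\left(-5\right)^{2} \left(1 - 5\right) + 120 \left(-99\right)}{-135} = \left(25 \left(-4\right) - 11880\right) \left(- \frac{1}{135}\right) = \left(-100 - 11880\right) \left(- \frac{1}{135}\right) = \left(-11980\right) \left(- \frac{1}{135}\right) = \frac{2396}{27}$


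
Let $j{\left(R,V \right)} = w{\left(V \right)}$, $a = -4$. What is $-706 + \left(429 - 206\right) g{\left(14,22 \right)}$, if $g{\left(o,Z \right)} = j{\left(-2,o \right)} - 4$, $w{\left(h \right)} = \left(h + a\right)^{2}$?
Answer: $20702$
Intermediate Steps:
$w{\left(h \right)} = \left(-4 + h\right)^{2}$ ($w{\left(h \right)} = \left(h - 4\right)^{2} = \left(-4 + h\right)^{2}$)
$j{\left(R,V \right)} = \left(-4 + V\right)^{2}$
$g{\left(o,Z \right)} = -4 + \left(-4 + o\right)^{2}$ ($g{\left(o,Z \right)} = \left(-4 + o\right)^{2} - 4 = -4 + \left(-4 + o\right)^{2}$)
$-706 + \left(429 - 206\right) g{\left(14,22 \right)} = -706 + \left(429 - 206\right) \left(-4 + \left(-4 + 14\right)^{2}\right) = -706 + 223 \left(-4 + 10^{2}\right) = -706 + 223 \left(-4 + 100\right) = -706 + 223 \cdot 96 = -706 + 21408 = 20702$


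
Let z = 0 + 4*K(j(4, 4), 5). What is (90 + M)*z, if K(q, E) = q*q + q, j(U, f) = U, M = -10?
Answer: 6400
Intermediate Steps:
K(q, E) = q + q² (K(q, E) = q² + q = q + q²)
z = 80 (z = 0 + 4*(4*(1 + 4)) = 0 + 4*(4*5) = 0 + 4*20 = 0 + 80 = 80)
(90 + M)*z = (90 - 10)*80 = 80*80 = 6400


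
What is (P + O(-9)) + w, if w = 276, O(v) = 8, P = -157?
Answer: 127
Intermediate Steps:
(P + O(-9)) + w = (-157 + 8) + 276 = -149 + 276 = 127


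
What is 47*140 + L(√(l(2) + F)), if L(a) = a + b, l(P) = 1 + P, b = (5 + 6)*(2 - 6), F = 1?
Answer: 6538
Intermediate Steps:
b = -44 (b = 11*(-4) = -44)
L(a) = -44 + a (L(a) = a - 44 = -44 + a)
47*140 + L(√(l(2) + F)) = 47*140 + (-44 + √((1 + 2) + 1)) = 6580 + (-44 + √(3 + 1)) = 6580 + (-44 + √4) = 6580 + (-44 + 2) = 6580 - 42 = 6538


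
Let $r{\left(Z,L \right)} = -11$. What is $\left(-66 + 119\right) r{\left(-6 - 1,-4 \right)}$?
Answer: $-583$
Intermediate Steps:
$\left(-66 + 119\right) r{\left(-6 - 1,-4 \right)} = \left(-66 + 119\right) \left(-11\right) = 53 \left(-11\right) = -583$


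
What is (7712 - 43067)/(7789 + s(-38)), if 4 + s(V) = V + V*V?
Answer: -35355/9191 ≈ -3.8467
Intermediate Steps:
s(V) = -4 + V + V**2 (s(V) = -4 + (V + V*V) = -4 + (V + V**2) = -4 + V + V**2)
(7712 - 43067)/(7789 + s(-38)) = (7712 - 43067)/(7789 + (-4 - 38 + (-38)**2)) = -35355/(7789 + (-4 - 38 + 1444)) = -35355/(7789 + 1402) = -35355/9191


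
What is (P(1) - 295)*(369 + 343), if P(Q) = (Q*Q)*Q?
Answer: -209328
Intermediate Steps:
P(Q) = Q**3 (P(Q) = Q**2*Q = Q**3)
(P(1) - 295)*(369 + 343) = (1**3 - 295)*(369 + 343) = (1 - 295)*712 = -294*712 = -209328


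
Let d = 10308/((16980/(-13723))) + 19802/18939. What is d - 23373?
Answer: -849591656198/26798685 ≈ -31703.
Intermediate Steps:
d = -223225991693/26798685 (d = 10308/((16980*(-1/13723))) + 19802*(1/18939) = 10308/(-16980/13723) + 19802/18939 = 10308*(-13723/16980) + 19802/18939 = -11788057/1415 + 19802/18939 = -223225991693/26798685 ≈ -8329.7)
d - 23373 = -223225991693/26798685 - 23373 = -849591656198/26798685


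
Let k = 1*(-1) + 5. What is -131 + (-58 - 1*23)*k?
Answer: -455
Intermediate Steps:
k = 4 (k = -1 + 5 = 4)
-131 + (-58 - 1*23)*k = -131 + (-58 - 1*23)*4 = -131 + (-58 - 23)*4 = -131 - 81*4 = -131 - 324 = -455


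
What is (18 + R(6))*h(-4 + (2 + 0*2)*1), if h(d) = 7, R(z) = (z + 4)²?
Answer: 826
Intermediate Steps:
R(z) = (4 + z)²
(18 + R(6))*h(-4 + (2 + 0*2)*1) = (18 + (4 + 6)²)*7 = (18 + 10²)*7 = (18 + 100)*7 = 118*7 = 826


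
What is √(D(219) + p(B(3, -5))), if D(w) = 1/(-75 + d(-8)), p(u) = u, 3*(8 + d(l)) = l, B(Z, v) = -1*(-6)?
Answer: 9*√4883/257 ≈ 2.4471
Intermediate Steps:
B(Z, v) = 6
d(l) = -8 + l/3
D(w) = -3/257 (D(w) = 1/(-75 + (-8 + (⅓)*(-8))) = 1/(-75 + (-8 - 8/3)) = 1/(-75 - 32/3) = 1/(-257/3) = -3/257)
√(D(219) + p(B(3, -5))) = √(-3/257 + 6) = √(1539/257) = 9*√4883/257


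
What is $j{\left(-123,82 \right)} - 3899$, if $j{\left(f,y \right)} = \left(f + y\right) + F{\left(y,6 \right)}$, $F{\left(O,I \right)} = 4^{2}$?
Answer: $-3924$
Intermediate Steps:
$F{\left(O,I \right)} = 16$
$j{\left(f,y \right)} = 16 + f + y$ ($j{\left(f,y \right)} = \left(f + y\right) + 16 = 16 + f + y$)
$j{\left(-123,82 \right)} - 3899 = \left(16 - 123 + 82\right) - 3899 = -25 - 3899 = -3924$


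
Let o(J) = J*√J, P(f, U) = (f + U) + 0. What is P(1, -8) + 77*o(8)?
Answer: -7 + 1232*√2 ≈ 1735.3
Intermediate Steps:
P(f, U) = U + f (P(f, U) = (U + f) + 0 = U + f)
o(J) = J^(3/2)
P(1, -8) + 77*o(8) = (-8 + 1) + 77*8^(3/2) = -7 + 77*(16*√2) = -7 + 1232*√2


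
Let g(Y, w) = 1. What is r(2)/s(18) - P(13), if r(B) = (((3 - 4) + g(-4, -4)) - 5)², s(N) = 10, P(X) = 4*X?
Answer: -99/2 ≈ -49.500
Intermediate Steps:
r(B) = 25 (r(B) = (((3 - 4) + 1) - 5)² = ((-1 + 1) - 5)² = (0 - 5)² = (-5)² = 25)
r(2)/s(18) - P(13) = 25/10 - 4*13 = 25*(⅒) - 1*52 = 5/2 - 52 = -99/2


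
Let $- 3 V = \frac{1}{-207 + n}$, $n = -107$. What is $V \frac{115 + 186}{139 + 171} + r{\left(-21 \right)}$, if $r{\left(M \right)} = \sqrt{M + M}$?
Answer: $\frac{301}{292020} + i \sqrt{42} \approx 0.0010308 + 6.4807 i$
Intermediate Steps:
$r{\left(M \right)} = \sqrt{2} \sqrt{M}$ ($r{\left(M \right)} = \sqrt{2 M} = \sqrt{2} \sqrt{M}$)
$V = \frac{1}{942}$ ($V = - \frac{1}{3 \left(-207 - 107\right)} = - \frac{1}{3 \left(-314\right)} = \left(- \frac{1}{3}\right) \left(- \frac{1}{314}\right) = \frac{1}{942} \approx 0.0010616$)
$V \frac{115 + 186}{139 + 171} + r{\left(-21 \right)} = \frac{\left(115 + 186\right) \frac{1}{139 + 171}}{942} + \sqrt{2} \sqrt{-21} = \frac{301 \cdot \frac{1}{310}}{942} + \sqrt{2} i \sqrt{21} = \frac{301 \cdot \frac{1}{310}}{942} + i \sqrt{42} = \frac{1}{942} \cdot \frac{301}{310} + i \sqrt{42} = \frac{301}{292020} + i \sqrt{42}$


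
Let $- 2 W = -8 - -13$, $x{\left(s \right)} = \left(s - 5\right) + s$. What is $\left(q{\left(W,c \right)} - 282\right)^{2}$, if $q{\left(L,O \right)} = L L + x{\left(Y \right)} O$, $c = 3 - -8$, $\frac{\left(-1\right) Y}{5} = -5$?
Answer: $\frac{769129}{16} \approx 48071.0$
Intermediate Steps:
$Y = 25$ ($Y = \left(-5\right) \left(-5\right) = 25$)
$x{\left(s \right)} = -5 + 2 s$ ($x{\left(s \right)} = \left(-5 + s\right) + s = -5 + 2 s$)
$c = 11$ ($c = 3 + 8 = 11$)
$W = - \frac{5}{2}$ ($W = - \frac{-8 - -13}{2} = - \frac{-8 + 13}{2} = \left(- \frac{1}{2}\right) 5 = - \frac{5}{2} \approx -2.5$)
$q{\left(L,O \right)} = L^{2} + 45 O$ ($q{\left(L,O \right)} = L L + \left(-5 + 2 \cdot 25\right) O = L^{2} + \left(-5 + 50\right) O = L^{2} + 45 O$)
$\left(q{\left(W,c \right)} - 282\right)^{2} = \left(\left(\left(- \frac{5}{2}\right)^{2} + 45 \cdot 11\right) - 282\right)^{2} = \left(\left(\frac{25}{4} + 495\right) - 282\right)^{2} = \left(\frac{2005}{4} - 282\right)^{2} = \left(\frac{877}{4}\right)^{2} = \frac{769129}{16}$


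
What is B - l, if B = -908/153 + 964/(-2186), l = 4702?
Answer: -787376948/167229 ≈ -4708.4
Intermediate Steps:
B = -1066190/167229 (B = -908*1/153 + 964*(-1/2186) = -908/153 - 482/1093 = -1066190/167229 ≈ -6.3756)
B - l = -1066190/167229 - 1*4702 = -1066190/167229 - 4702 = -787376948/167229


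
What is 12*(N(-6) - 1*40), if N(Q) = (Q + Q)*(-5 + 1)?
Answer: 96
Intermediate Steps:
N(Q) = -8*Q (N(Q) = (2*Q)*(-4) = -8*Q)
12*(N(-6) - 1*40) = 12*(-8*(-6) - 1*40) = 12*(48 - 40) = 12*8 = 96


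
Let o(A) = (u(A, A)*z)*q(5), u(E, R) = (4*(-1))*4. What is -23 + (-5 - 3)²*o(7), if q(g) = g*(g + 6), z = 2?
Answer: -112663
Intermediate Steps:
u(E, R) = -16 (u(E, R) = -4*4 = -16)
q(g) = g*(6 + g)
o(A) = -1760 (o(A) = (-16*2)*(5*(6 + 5)) = -160*11 = -32*55 = -1760)
-23 + (-5 - 3)²*o(7) = -23 + (-5 - 3)²*(-1760) = -23 + (-8)²*(-1760) = -23 + 64*(-1760) = -23 - 112640 = -112663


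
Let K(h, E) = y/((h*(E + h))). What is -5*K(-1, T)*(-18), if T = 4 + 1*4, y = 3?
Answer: -270/7 ≈ -38.571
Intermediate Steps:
T = 8 (T = 4 + 4 = 8)
K(h, E) = 3/(h*(E + h)) (K(h, E) = 3/((h*(E + h))) = 3*(1/(h*(E + h))) = 3/(h*(E + h)))
-5*K(-1, T)*(-18) = -15/((-1)*(8 - 1))*(-18) = -15*(-1)/7*(-18) = -5*(-3/7)*(-18) = (15/7)*(-18) = -270/7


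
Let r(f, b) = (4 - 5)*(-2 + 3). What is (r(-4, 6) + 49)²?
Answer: 2304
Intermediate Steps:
r(f, b) = -1 (r(f, b) = -1*1 = -1)
(r(-4, 6) + 49)² = (-1 + 49)² = 48² = 2304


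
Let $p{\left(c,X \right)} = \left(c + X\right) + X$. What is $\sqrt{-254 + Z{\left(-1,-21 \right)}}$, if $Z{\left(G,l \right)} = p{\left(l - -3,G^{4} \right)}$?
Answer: $3 i \sqrt{30} \approx 16.432 i$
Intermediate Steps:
$p{\left(c,X \right)} = c + 2 X$ ($p{\left(c,X \right)} = \left(X + c\right) + X = c + 2 X$)
$Z{\left(G,l \right)} = 3 + l + 2 G^{4}$ ($Z{\left(G,l \right)} = \left(l - -3\right) + 2 G^{4} = \left(l + 3\right) + 2 G^{4} = \left(3 + l\right) + 2 G^{4} = 3 + l + 2 G^{4}$)
$\sqrt{-254 + Z{\left(-1,-21 \right)}} = \sqrt{-254 + \left(3 - 21 + 2 \left(-1\right)^{4}\right)} = \sqrt{-254 + \left(3 - 21 + 2 \cdot 1\right)} = \sqrt{-254 + \left(3 - 21 + 2\right)} = \sqrt{-254 - 16} = \sqrt{-270} = 3 i \sqrt{30}$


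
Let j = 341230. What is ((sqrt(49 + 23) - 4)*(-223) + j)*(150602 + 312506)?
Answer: 158439435176 - 619638504*sqrt(2) ≈ 1.5756e+11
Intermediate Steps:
((sqrt(49 + 23) - 4)*(-223) + j)*(150602 + 312506) = ((sqrt(49 + 23) - 4)*(-223) + 341230)*(150602 + 312506) = ((sqrt(72) - 4)*(-223) + 341230)*463108 = ((6*sqrt(2) - 4)*(-223) + 341230)*463108 = ((-4 + 6*sqrt(2))*(-223) + 341230)*463108 = ((892 - 1338*sqrt(2)) + 341230)*463108 = (342122 - 1338*sqrt(2))*463108 = 158439435176 - 619638504*sqrt(2)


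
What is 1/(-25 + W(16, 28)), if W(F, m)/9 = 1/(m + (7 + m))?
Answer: -7/174 ≈ -0.040230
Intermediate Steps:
W(F, m) = 9/(7 + 2*m) (W(F, m) = 9/(m + (7 + m)) = 9/(7 + 2*m))
1/(-25 + W(16, 28)) = 1/(-25 + 9/(7 + 2*28)) = 1/(-25 + 9/(7 + 56)) = 1/(-25 + 9/63) = 1/(-25 + 9*(1/63)) = 1/(-25 + ⅐) = 1/(-174/7) = -7/174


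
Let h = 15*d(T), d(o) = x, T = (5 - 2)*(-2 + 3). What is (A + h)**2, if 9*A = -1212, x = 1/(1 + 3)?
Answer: 2468041/144 ≈ 17139.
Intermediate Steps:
x = 1/4 ≈ 0.25000
T = 3 (T = 3*1 = 3)
d(o) = 1/4
A = -404/3 (A = (1/9)*(-1212) = -404/3 ≈ -134.67)
h = 15/4 (h = 15*(1/4) = 15/4 ≈ 3.7500)
(A + h)**2 = (-404/3 + 15/4)**2 = (-1571/12)**2 = 2468041/144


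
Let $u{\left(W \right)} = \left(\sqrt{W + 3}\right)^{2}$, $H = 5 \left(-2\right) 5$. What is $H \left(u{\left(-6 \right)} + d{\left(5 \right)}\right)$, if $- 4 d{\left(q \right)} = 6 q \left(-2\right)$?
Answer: $-600$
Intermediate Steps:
$H = -50$ ($H = \left(-10\right) 5 = -50$)
$d{\left(q \right)} = 3 q$ ($d{\left(q \right)} = - \frac{6 q \left(-2\right)}{4} = - \frac{\left(-12\right) q}{4} = 3 q$)
$u{\left(W \right)} = 3 + W$ ($u{\left(W \right)} = \left(\sqrt{3 + W}\right)^{2} = 3 + W$)
$H \left(u{\left(-6 \right)} + d{\left(5 \right)}\right) = - 50 \left(\left(3 - 6\right) + 3 \cdot 5\right) = - 50 \left(-3 + 15\right) = \left(-50\right) 12 = -600$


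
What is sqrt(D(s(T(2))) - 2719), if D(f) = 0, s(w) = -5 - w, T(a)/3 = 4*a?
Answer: I*sqrt(2719) ≈ 52.144*I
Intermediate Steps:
T(a) = 12*a (T(a) = 3*(4*a) = 12*a)
sqrt(D(s(T(2))) - 2719) = sqrt(0 - 2719) = sqrt(-2719) = I*sqrt(2719)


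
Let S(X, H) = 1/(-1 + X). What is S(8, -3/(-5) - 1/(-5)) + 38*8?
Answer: 2129/7 ≈ 304.14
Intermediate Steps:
S(8, -3/(-5) - 1/(-5)) + 38*8 = 1/(-1 + 8) + 38*8 = 1/7 + 304 = 2129/7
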